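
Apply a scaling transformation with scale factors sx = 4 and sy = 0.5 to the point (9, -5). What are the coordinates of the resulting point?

Scaling matrix:
[[4, 0], [0, 0.50]]
Result: (9 × 4, -5 × 0.5) = (36, -2.5)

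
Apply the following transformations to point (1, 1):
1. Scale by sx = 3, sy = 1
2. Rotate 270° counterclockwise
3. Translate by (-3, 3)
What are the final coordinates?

Step 1: Scale → (3, 1)
Step 2: Rotate 270° → (1, -3)
Step 3: Translate → (-2, 0)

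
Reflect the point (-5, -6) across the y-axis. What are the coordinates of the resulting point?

Reflection across y-axis: (-5, -6) → (5, -6)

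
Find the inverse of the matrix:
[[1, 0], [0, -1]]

For [[a,b],[c,d]], inverse = (1/det)·[[d,-b],[-c,a]]
det = (1)(-1) - (0)(0) = -1 - 0 = -1
Inverse = (1/-1)·[[-1, 0], [0, 1]]
= [[1, 0], [0, -1]]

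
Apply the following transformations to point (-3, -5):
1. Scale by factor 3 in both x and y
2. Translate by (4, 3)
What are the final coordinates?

Step 1: Scale (-3, -5) by 3 → (-9, -15)
Step 2: Translate by (4, 3) → (-5, -12)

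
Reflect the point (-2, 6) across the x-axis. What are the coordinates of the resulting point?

Reflection across x-axis: (-2, 6) → (-2, -6)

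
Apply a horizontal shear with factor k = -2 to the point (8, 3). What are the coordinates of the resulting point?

Shear matrix for horizontal shear with factor k = -2:
[[1, -2], [0, 1]]
Result: (8, 3) → (2, 3)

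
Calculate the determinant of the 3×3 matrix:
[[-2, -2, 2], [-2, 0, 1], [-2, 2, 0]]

Expansion along first row:
det = -2·det([[0,1],[2,0]]) - -2·det([[-2,1],[-2,0]]) + 2·det([[-2,0],[-2,2]])
    = -2·(0·0 - 1·2) - -2·(-2·0 - 1·-2) + 2·(-2·2 - 0·-2)
    = -2·-2 - -2·2 + 2·-4
    = 4 + 4 + -8 = 0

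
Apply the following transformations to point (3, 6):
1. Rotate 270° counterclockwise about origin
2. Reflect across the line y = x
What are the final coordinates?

Step 1: Rotate 270° → (6, -3)
Step 2: Reflect across line y = x → (-3, 6)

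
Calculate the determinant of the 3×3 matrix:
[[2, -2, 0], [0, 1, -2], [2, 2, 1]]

Expansion along first row:
det = 2·det([[1,-2],[2,1]]) - -2·det([[0,-2],[2,1]]) + 0·det([[0,1],[2,2]])
    = 2·(1·1 - -2·2) - -2·(0·1 - -2·2) + 0·(0·2 - 1·2)
    = 2·5 - -2·4 + 0·-2
    = 10 + 8 + 0 = 18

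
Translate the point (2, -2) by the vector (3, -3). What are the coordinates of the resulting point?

Translation by (3, -3) (homogeneous matrix [[1, 0, 3], [0, 1, -3], [0, 0, 1]]):
x' = 2 + 3 = 5
y' = -2 + -3 = -5
Result: (5, -5)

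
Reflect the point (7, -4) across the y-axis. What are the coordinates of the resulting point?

Reflection across y-axis: (7, -4) → (-7, -4)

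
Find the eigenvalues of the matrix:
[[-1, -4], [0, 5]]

Characteristic equation: det(A - λI) = 0
λ² - (trace)λ + (det) = 0
trace = -1 + 5 = 4, det = (-1)(5) - (-4)(0) = -5
λ² - (4)λ + (-5) = 0
λ = (4 ± √((4)² - 4·(-5))) / 2 = (4 ± √36) / 2
Solving: λ = -1, 5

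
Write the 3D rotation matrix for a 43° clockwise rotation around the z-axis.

Rotation matrix for clockwise 43° around z-axis:
A clockwise rotation by 43° is a counterclockwise rotation by -43°.
cos(-43°) = 0.7314, sin(-43°) = -0.6820
Result: [[0.7314, 0.6820, 0], [-0.6820, 0.7314, 0], [0, 0, 1]]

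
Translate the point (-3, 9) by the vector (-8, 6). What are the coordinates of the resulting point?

Translation by (-8, 6) (homogeneous matrix [[1, 0, -8], [0, 1, 6], [0, 0, 1]]):
x' = -3 + -8 = -11
y' = 9 + 6 = 15
Result: (-11, 15)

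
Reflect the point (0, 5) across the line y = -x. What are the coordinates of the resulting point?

Reflection across line y = -x: (0, 5) → (-5, 0)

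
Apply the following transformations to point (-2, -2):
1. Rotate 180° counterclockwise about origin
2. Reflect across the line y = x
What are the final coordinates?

Step 1: Rotate 180° → (2, 2)
Step 2: Reflect across line y = x → (2, 2)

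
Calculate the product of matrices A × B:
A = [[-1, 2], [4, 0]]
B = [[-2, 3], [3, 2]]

Matrix multiplication:
C[0][0] = -1×-2 + 2×3 = 8
C[0][1] = -1×3 + 2×2 = 1
C[1][0] = 4×-2 + 0×3 = -8
C[1][1] = 4×3 + 0×2 = 12
Result: [[8, 1], [-8, 12]]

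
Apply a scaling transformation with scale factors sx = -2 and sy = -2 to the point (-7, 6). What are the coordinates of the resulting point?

Scaling matrix:
[[-2, 0], [0, -2]]
Result: (-7 × -2, 6 × -2) = (14, -12)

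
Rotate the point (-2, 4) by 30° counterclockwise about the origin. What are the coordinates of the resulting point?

Rotation matrix for 30°: [[cos 30°, -sin 30°], [sin 30°, cos 30°]] ≈ [[0.866025, -0.500000], [0.500000, 0.866025]]
[[0.866025, -0.500000], [0.500000, 0.866025]] × [-2, 4]ᵀ ≈ [-3.7321, 2.4641]ᵀ
Result: (-3.7321, 2.4641)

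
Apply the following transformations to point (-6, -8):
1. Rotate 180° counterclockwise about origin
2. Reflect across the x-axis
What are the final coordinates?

Step 1: Rotate 180° → (6, 8)
Step 2: Reflect across x-axis → (6, -8)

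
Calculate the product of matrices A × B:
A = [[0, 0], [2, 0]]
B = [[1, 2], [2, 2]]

Matrix multiplication:
C[0][0] = 0×1 + 0×2 = 0
C[0][1] = 0×2 + 0×2 = 0
C[1][0] = 2×1 + 0×2 = 2
C[1][1] = 2×2 + 0×2 = 4
Result: [[0, 0], [2, 4]]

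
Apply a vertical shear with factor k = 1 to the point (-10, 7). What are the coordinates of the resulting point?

Shear matrix for vertical shear with factor k = 1:
[[1, 0], [1, 1]]
Result: (-10, 7) → (-10, -3)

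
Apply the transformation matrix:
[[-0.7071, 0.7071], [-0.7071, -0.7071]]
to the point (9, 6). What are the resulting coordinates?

Matrix multiplication:
[[-0.7071, 0.7071], [-0.7071, -0.7071]] × [9, 6]ᵀ
= [(-0.7071)(9) + (0.7071)(6), (-0.7071)(9) + (-0.7071)(6)]ᵀ
= [-2.1213, -10.6065]ᵀ
Result: (-2.1213, -10.6065)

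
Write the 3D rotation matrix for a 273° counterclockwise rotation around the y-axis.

Rotation matrix for counterclockwise 273° around y-axis:
cos(273°) = 0.0523, sin(273°) = -0.9986
Result: [[0.0523, 0, -0.9986], [0, 1, 0], [0.9986, 0, 0.0523]]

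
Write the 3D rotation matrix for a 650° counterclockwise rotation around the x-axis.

Rotation matrix for counterclockwise 650° around x-axis:
cos(650°) = 0.3420, sin(650°) = -0.9397
Result: [[1, 0, 0], [0, 0.3420, 0.9397], [0, -0.9397, 0.3420]]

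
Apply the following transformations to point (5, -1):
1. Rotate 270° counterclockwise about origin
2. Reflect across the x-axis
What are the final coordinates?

Step 1: Rotate 270° → (-1, -5)
Step 2: Reflect across x-axis → (-1, 5)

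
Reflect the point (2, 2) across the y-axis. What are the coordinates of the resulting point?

Reflection across y-axis: (2, 2) → (-2, 2)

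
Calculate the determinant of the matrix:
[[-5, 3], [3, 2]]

For a 2×2 matrix [[a, b], [c, d]], det = ad - bc
det = (-5)(2) - (3)(3) = -10 - 9 = -19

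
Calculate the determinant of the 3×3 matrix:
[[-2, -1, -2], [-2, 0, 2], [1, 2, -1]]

Expansion along first row:
det = -2·det([[0,2],[2,-1]]) - -1·det([[-2,2],[1,-1]]) + -2·det([[-2,0],[1,2]])
    = -2·(0·-1 - 2·2) - -1·(-2·-1 - 2·1) + -2·(-2·2 - 0·1)
    = -2·-4 - -1·0 + -2·-4
    = 8 + 0 + 8 = 16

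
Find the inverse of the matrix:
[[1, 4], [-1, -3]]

For [[a,b],[c,d]], inverse = (1/det)·[[d,-b],[-c,a]]
det = (1)(-3) - (4)(-1) = -3 - -4 = 1
Inverse = [[-3, -4], [1, 1]]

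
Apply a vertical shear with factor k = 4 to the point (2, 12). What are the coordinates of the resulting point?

Shear matrix for vertical shear with factor k = 4:
[[1, 0], [4, 1]]
Result: (2, 12) → (2, 20)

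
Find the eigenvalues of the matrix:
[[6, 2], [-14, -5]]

Characteristic equation: det(A - λI) = 0
λ² - (trace)λ + (det) = 0
trace = 6 + -5 = 1, det = (6)(-5) - (2)(-14) = -2
λ² - (1)λ + (-2) = 0
λ = (1 ± √((1)² - 4·(-2))) / 2 = (1 ± √9) / 2
Solving: λ = -1, 2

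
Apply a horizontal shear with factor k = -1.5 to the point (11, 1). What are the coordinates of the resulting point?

Shear matrix for horizontal shear with factor k = -1.5:
[[1, -1.50], [0, 1]]
Result: (11, 1) → (9.5, 1)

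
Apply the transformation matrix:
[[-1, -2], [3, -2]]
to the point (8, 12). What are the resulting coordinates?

Matrix multiplication:
[[-1, -2], [3, -2]] × [8, 12]ᵀ
= [(-1)(8) + (-2)(12), (3)(8) + (-2)(12)]ᵀ
= [-32, 0]ᵀ
Result: (-32, 0)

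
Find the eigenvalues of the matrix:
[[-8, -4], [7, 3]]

Characteristic equation: det(A - λI) = 0
λ² - (trace)λ + (det) = 0
trace = -8 + 3 = -5, det = (-8)(3) - (-4)(7) = 4
λ² - (-5)λ + (4) = 0
λ = (-5 ± √((-5)² - 4·(4))) / 2 = (-5 ± √9) / 2
Solving: λ = -4, -1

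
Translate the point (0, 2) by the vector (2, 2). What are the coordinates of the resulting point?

Translation by (2, 2) (homogeneous matrix [[1, 0, 2], [0, 1, 2], [0, 0, 1]]):
x' = 0 + 2 = 2
y' = 2 + 2 = 4
Result: (2, 4)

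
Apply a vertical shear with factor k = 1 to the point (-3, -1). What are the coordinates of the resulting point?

Shear matrix for vertical shear with factor k = 1:
[[1, 0], [1, 1]]
Result: (-3, -1) → (-3, -4)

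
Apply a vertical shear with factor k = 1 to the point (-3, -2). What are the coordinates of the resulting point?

Shear matrix for vertical shear with factor k = 1:
[[1, 0], [1, 1]]
Result: (-3, -2) → (-3, -5)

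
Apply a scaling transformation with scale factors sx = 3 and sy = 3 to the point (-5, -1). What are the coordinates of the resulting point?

Scaling matrix:
[[3, 0], [0, 3]]
Result: (-5 × 3, -1 × 3) = (-15, -3)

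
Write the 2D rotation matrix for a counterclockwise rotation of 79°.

Rotation matrix formula: [[cos θ, -sin θ], [sin θ, cos θ]]
For θ = 79°:
cos(79°) = 0.1908
sin(79°) = 0.9816
Result: [[0.1908, -0.9816], [0.9816, 0.1908]]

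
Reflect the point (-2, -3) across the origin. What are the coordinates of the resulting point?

Reflection across origin: (-2, -3) → (2, 3)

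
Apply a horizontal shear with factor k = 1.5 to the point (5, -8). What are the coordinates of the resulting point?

Shear matrix for horizontal shear with factor k = 1.5:
[[1, 1.50], [0, 1]]
Result: (5, -8) → (-7, -8)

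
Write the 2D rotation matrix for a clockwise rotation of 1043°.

Rotation matrix formula: [[cos θ, -sin θ], [sin θ, cos θ]]
A clockwise rotation by 1043° is equivalent to a counterclockwise rotation by -1043°.
For θ = -1043°:
cos(-1043°) = 0.7986
sin(-1043°) = 0.6018
Result: [[0.7986, -0.6018], [0.6018, 0.7986]]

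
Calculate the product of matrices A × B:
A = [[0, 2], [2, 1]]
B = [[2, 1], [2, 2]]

Matrix multiplication:
C[0][0] = 0×2 + 2×2 = 4
C[0][1] = 0×1 + 2×2 = 4
C[1][0] = 2×2 + 1×2 = 6
C[1][1] = 2×1 + 1×2 = 4
Result: [[4, 4], [6, 4]]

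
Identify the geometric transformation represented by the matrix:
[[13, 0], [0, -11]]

This matrix represents: non-uniform scaling by sx = 13, sy = -11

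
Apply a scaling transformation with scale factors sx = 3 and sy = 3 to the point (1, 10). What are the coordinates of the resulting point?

Scaling matrix:
[[3, 0], [0, 3]]
Result: (1 × 3, 10 × 3) = (3, 30)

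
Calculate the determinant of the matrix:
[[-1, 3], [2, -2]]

For a 2×2 matrix [[a, b], [c, d]], det = ad - bc
det = (-1)(-2) - (3)(2) = 2 - 6 = -4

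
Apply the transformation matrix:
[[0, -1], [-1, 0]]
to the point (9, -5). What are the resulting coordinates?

Matrix multiplication:
[[0, -1], [-1, 0]] × [9, -5]ᵀ
= [(0)(9) + (-1)(-5), (-1)(9) + (0)(-5)]ᵀ
= [5, -9]ᵀ
Result: (5, -9)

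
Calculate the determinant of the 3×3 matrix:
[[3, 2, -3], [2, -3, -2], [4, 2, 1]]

Expansion along first row:
det = 3·det([[-3,-2],[2,1]]) - 2·det([[2,-2],[4,1]]) + -3·det([[2,-3],[4,2]])
    = 3·(-3·1 - -2·2) - 2·(2·1 - -2·4) + -3·(2·2 - -3·4)
    = 3·1 - 2·10 + -3·16
    = 3 + -20 + -48 = -65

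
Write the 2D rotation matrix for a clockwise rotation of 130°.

Rotation matrix formula: [[cos θ, -sin θ], [sin θ, cos θ]]
A clockwise rotation by 130° is equivalent to a counterclockwise rotation by -130°.
For θ = -130°:
cos(-130°) = -0.6428
sin(-130°) = -0.7660
Result: [[-0.6428, 0.7660], [-0.7660, -0.6428]]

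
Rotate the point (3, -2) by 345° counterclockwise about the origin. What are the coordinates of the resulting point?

Rotation matrix for 345°: [[cos 345°, -sin 345°], [sin 345°, cos 345°]] ≈ [[0.965926, 0.258819], [-0.258819, 0.965926]]
[[0.965926, 0.258819], [-0.258819, 0.965926]] × [3, -2]ᵀ ≈ [2.3801, -2.7083]ᵀ
Result: (2.3801, -2.7083)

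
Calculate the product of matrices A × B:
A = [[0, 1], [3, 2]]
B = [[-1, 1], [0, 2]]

Matrix multiplication:
C[0][0] = 0×-1 + 1×0 = 0
C[0][1] = 0×1 + 1×2 = 2
C[1][0] = 3×-1 + 2×0 = -3
C[1][1] = 3×1 + 2×2 = 7
Result: [[0, 2], [-3, 7]]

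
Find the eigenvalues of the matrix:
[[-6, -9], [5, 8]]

Characteristic equation: det(A - λI) = 0
λ² - (trace)λ + (det) = 0
trace = -6 + 8 = 2, det = (-6)(8) - (-9)(5) = -3
λ² - (2)λ + (-3) = 0
λ = (2 ± √((2)² - 4·(-3))) / 2 = (2 ± √16) / 2
Solving: λ = -1, 3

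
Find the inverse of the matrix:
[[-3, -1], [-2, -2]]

For [[a,b],[c,d]], inverse = (1/det)·[[d,-b],[-c,a]]
det = (-3)(-2) - (-1)(-2) = 6 - 2 = 4
Inverse = (1/4)·[[-2, 1], [2, -3]]
= [[-1/2, 1/4], [1/2, -3/4]]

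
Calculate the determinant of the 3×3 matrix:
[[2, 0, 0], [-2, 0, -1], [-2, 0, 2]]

Expansion along first row:
det = 2·det([[0,-1],[0,2]]) - 0·det([[-2,-1],[-2,2]]) + 0·det([[-2,0],[-2,0]])
    = 2·(0·2 - -1·0) - 0·(-2·2 - -1·-2) + 0·(-2·0 - 0·-2)
    = 2·0 - 0·-6 + 0·0
    = 0 + 0 + 0 = 0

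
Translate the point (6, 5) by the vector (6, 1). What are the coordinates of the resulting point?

Translation by (6, 1) (homogeneous matrix [[1, 0, 6], [0, 1, 1], [0, 0, 1]]):
x' = 6 + 6 = 12
y' = 5 + 1 = 6
Result: (12, 6)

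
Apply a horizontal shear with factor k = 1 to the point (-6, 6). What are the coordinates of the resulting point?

Shear matrix for horizontal shear with factor k = 1:
[[1, 1], [0, 1]]
Result: (-6, 6) → (0, 6)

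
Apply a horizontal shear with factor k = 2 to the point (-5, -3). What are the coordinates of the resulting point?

Shear matrix for horizontal shear with factor k = 2:
[[1, 2], [0, 1]]
Result: (-5, -3) → (-11, -3)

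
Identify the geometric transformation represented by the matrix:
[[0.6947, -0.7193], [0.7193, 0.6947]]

This matrix represents: rotation by 46° counterclockwise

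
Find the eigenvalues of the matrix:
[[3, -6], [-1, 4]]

Characteristic equation: det(A - λI) = 0
λ² - (trace)λ + (det) = 0
trace = 3 + 4 = 7, det = (3)(4) - (-6)(-1) = 6
λ² - (7)λ + (6) = 0
λ = (7 ± √((7)² - 4·(6))) / 2 = (7 ± √25) / 2
Solving: λ = 1, 6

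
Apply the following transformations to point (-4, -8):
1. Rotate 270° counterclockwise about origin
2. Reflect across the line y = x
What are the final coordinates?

Step 1: Rotate 270° → (-8, 4)
Step 2: Reflect across line y = x → (4, -8)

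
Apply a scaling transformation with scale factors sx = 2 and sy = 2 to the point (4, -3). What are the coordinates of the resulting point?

Scaling matrix:
[[2, 0], [0, 2]]
Result: (4 × 2, -3 × 2) = (8, -6)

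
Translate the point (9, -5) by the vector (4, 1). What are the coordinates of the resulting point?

Translation by (4, 1) (homogeneous matrix [[1, 0, 4], [0, 1, 1], [0, 0, 1]]):
x' = 9 + 4 = 13
y' = -5 + 1 = -4
Result: (13, -4)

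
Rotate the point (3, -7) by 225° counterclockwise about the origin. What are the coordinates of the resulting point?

Rotation matrix for 225°: [[cos 225°, -sin 225°], [sin 225°, cos 225°]] ≈ [[-0.707107, 0.707107], [-0.707107, -0.707107]]
[[-0.707107, 0.707107], [-0.707107, -0.707107]] × [3, -7]ᵀ ≈ [-7.0711, 2.8284]ᵀ
Result: (-7.0711, 2.8284)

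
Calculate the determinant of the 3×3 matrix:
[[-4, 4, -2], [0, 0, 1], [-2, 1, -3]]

Expansion along first row:
det = -4·det([[0,1],[1,-3]]) - 4·det([[0,1],[-2,-3]]) + -2·det([[0,0],[-2,1]])
    = -4·(0·-3 - 1·1) - 4·(0·-3 - 1·-2) + -2·(0·1 - 0·-2)
    = -4·-1 - 4·2 + -2·0
    = 4 + -8 + 0 = -4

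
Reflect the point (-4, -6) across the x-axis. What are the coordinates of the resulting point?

Reflection across x-axis: (-4, -6) → (-4, 6)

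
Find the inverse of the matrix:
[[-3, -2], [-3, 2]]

For [[a,b],[c,d]], inverse = (1/det)·[[d,-b],[-c,a]]
det = (-3)(2) - (-2)(-3) = -6 - 6 = -12
Inverse = (1/-12)·[[2, 2], [3, -3]]
= [[-1/6, -1/6], [-1/4, 1/4]]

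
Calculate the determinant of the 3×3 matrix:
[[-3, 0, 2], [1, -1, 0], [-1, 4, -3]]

Expansion along first row:
det = -3·det([[-1,0],[4,-3]]) - 0·det([[1,0],[-1,-3]]) + 2·det([[1,-1],[-1,4]])
    = -3·(-1·-3 - 0·4) - 0·(1·-3 - 0·-1) + 2·(1·4 - -1·-1)
    = -3·3 - 0·-3 + 2·3
    = -9 + 0 + 6 = -3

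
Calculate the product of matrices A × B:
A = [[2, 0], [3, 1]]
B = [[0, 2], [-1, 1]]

Matrix multiplication:
C[0][0] = 2×0 + 0×-1 = 0
C[0][1] = 2×2 + 0×1 = 4
C[1][0] = 3×0 + 1×-1 = -1
C[1][1] = 3×2 + 1×1 = 7
Result: [[0, 4], [-1, 7]]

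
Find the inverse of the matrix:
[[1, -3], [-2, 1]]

For [[a,b],[c,d]], inverse = (1/det)·[[d,-b],[-c,a]]
det = (1)(1) - (-3)(-2) = 1 - 6 = -5
Inverse = (1/-5)·[[1, 3], [2, 1]]
= [[-1/5, -3/5], [-2/5, -1/5]]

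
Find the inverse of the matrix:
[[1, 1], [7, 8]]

For [[a,b],[c,d]], inverse = (1/det)·[[d,-b],[-c,a]]
det = (1)(8) - (1)(7) = 8 - 7 = 1
Inverse = [[8, -1], [-7, 1]]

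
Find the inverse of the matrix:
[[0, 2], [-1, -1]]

For [[a,b],[c,d]], inverse = (1/det)·[[d,-b],[-c,a]]
det = (0)(-1) - (2)(-1) = 0 - -2 = 2
Inverse = (1/2)·[[-1, -2], [1, 0]]
= [[-1/2, -1], [1/2, 0]]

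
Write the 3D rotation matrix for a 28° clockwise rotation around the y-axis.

Rotation matrix for clockwise 28° around y-axis:
A clockwise rotation by 28° is a counterclockwise rotation by -28°.
cos(-28°) = 0.8829, sin(-28°) = -0.4695
Result: [[0.8829, 0, -0.4695], [0, 1, 0], [0.4695, 0, 0.8829]]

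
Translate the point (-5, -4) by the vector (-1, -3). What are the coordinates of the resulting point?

Translation by (-1, -3) (homogeneous matrix [[1, 0, -1], [0, 1, -3], [0, 0, 1]]):
x' = -5 + -1 = -6
y' = -4 + -3 = -7
Result: (-6, -7)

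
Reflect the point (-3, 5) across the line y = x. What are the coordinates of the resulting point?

Reflection across line y = x: (-3, 5) → (5, -3)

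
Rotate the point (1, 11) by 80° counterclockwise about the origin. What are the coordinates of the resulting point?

Rotation matrix for 80°: [[cos 80°, -sin 80°], [sin 80°, cos 80°]] ≈ [[0.173648, -0.984808], [0.984808, 0.173648]]
[[0.173648, -0.984808], [0.984808, 0.173648]] × [1, 11]ᵀ ≈ [-10.6592, 2.8949]ᵀ
Result: (-10.6592, 2.8949)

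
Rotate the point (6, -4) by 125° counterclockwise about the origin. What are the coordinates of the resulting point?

Rotation matrix for 125°: [[cos 125°, -sin 125°], [sin 125°, cos 125°]] ≈ [[-0.573576, -0.819152], [0.819152, -0.573576]]
[[-0.573576, -0.819152], [0.819152, -0.573576]] × [6, -4]ᵀ ≈ [-0.1649, 7.2092]ᵀ
Result: (-0.1649, 7.2092)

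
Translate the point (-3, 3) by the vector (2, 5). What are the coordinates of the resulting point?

Translation by (2, 5) (homogeneous matrix [[1, 0, 2], [0, 1, 5], [0, 0, 1]]):
x' = -3 + 2 = -1
y' = 3 + 5 = 8
Result: (-1, 8)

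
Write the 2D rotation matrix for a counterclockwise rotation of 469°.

Rotation matrix formula: [[cos θ, -sin θ], [sin θ, cos θ]]
For θ = 469°:
cos(469°) = -0.3256
sin(469°) = 0.9455
Result: [[-0.3256, -0.9455], [0.9455, -0.3256]]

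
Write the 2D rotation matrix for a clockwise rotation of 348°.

Rotation matrix formula: [[cos θ, -sin θ], [sin θ, cos θ]]
A clockwise rotation by 348° is equivalent to a counterclockwise rotation by -348°.
For θ = -348°:
cos(-348°) = 0.9781
sin(-348°) = 0.2079
Result: [[0.9781, -0.2079], [0.2079, 0.9781]]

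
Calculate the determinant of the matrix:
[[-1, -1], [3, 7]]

For a 2×2 matrix [[a, b], [c, d]], det = ad - bc
det = (-1)(7) - (-1)(3) = -7 - -3 = -4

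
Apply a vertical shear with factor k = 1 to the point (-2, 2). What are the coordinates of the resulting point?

Shear matrix for vertical shear with factor k = 1:
[[1, 0], [1, 1]]
Result: (-2, 2) → (-2, 0)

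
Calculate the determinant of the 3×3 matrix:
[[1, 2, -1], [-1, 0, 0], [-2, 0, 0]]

Expansion along first row:
det = 1·det([[0,0],[0,0]]) - 2·det([[-1,0],[-2,0]]) + -1·det([[-1,0],[-2,0]])
    = 1·(0·0 - 0·0) - 2·(-1·0 - 0·-2) + -1·(-1·0 - 0·-2)
    = 1·0 - 2·0 + -1·0
    = 0 + 0 + 0 = 0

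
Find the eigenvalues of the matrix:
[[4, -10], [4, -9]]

Characteristic equation: det(A - λI) = 0
λ² - (trace)λ + (det) = 0
trace = 4 + -9 = -5, det = (4)(-9) - (-10)(4) = 4
λ² - (-5)λ + (4) = 0
λ = (-5 ± √((-5)² - 4·(4))) / 2 = (-5 ± √9) / 2
Solving: λ = -4, -1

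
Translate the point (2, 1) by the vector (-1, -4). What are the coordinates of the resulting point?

Translation by (-1, -4) (homogeneous matrix [[1, 0, -1], [0, 1, -4], [0, 0, 1]]):
x' = 2 + -1 = 1
y' = 1 + -4 = -3
Result: (1, -3)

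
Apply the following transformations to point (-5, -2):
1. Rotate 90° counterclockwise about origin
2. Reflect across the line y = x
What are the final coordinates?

Step 1: Rotate 90° → (2, -5)
Step 2: Reflect across line y = x → (-5, 2)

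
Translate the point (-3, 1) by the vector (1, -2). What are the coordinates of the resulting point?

Translation by (1, -2) (homogeneous matrix [[1, 0, 1], [0, 1, -2], [0, 0, 1]]):
x' = -3 + 1 = -2
y' = 1 + -2 = -1
Result: (-2, -1)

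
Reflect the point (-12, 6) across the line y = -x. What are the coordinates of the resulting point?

Reflection across line y = -x: (-12, 6) → (-6, 12)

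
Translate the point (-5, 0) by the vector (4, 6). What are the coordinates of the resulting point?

Translation by (4, 6) (homogeneous matrix [[1, 0, 4], [0, 1, 6], [0, 0, 1]]):
x' = -5 + 4 = -1
y' = 0 + 6 = 6
Result: (-1, 6)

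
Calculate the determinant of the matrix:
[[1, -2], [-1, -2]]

For a 2×2 matrix [[a, b], [c, d]], det = ad - bc
det = (1)(-2) - (-2)(-1) = -2 - 2 = -4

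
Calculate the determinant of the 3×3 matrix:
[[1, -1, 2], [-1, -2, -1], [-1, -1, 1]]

Expansion along first row:
det = 1·det([[-2,-1],[-1,1]]) - -1·det([[-1,-1],[-1,1]]) + 2·det([[-1,-2],[-1,-1]])
    = 1·(-2·1 - -1·-1) - -1·(-1·1 - -1·-1) + 2·(-1·-1 - -2·-1)
    = 1·-3 - -1·-2 + 2·-1
    = -3 + -2 + -2 = -7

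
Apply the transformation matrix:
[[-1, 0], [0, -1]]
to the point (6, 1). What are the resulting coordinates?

Matrix multiplication:
[[-1, 0], [0, -1]] × [6, 1]ᵀ
= [(-1)(6) + (0)(1), (0)(6) + (-1)(1)]ᵀ
= [-6, -1]ᵀ
Result: (-6, -1)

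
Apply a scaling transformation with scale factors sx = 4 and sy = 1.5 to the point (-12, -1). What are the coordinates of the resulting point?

Scaling matrix:
[[4, 0], [0, 1.50]]
Result: (-12 × 4, -1 × 1.5) = (-48, -1.5)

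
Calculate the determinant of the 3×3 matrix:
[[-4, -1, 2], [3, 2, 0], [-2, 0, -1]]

Expansion along first row:
det = -4·det([[2,0],[0,-1]]) - -1·det([[3,0],[-2,-1]]) + 2·det([[3,2],[-2,0]])
    = -4·(2·-1 - 0·0) - -1·(3·-1 - 0·-2) + 2·(3·0 - 2·-2)
    = -4·-2 - -1·-3 + 2·4
    = 8 + -3 + 8 = 13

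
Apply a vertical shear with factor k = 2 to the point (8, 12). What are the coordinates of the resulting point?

Shear matrix for vertical shear with factor k = 2:
[[1, 0], [2, 1]]
Result: (8, 12) → (8, 28)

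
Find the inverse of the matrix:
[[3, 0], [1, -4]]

For [[a,b],[c,d]], inverse = (1/det)·[[d,-b],[-c,a]]
det = (3)(-4) - (0)(1) = -12 - 0 = -12
Inverse = (1/-12)·[[-4, 0], [-1, 3]]
= [[1/3, 0], [1/12, -1/4]]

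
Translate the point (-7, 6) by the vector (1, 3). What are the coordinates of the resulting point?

Translation by (1, 3) (homogeneous matrix [[1, 0, 1], [0, 1, 3], [0, 0, 1]]):
x' = -7 + 1 = -6
y' = 6 + 3 = 9
Result: (-6, 9)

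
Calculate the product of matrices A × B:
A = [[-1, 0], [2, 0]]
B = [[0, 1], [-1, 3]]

Matrix multiplication:
C[0][0] = -1×0 + 0×-1 = 0
C[0][1] = -1×1 + 0×3 = -1
C[1][0] = 2×0 + 0×-1 = 0
C[1][1] = 2×1 + 0×3 = 2
Result: [[0, -1], [0, 2]]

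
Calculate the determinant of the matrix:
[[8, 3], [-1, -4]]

For a 2×2 matrix [[a, b], [c, d]], det = ad - bc
det = (8)(-4) - (3)(-1) = -32 - -3 = -29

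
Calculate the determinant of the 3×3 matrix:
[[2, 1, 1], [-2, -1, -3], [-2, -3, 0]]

Expansion along first row:
det = 2·det([[-1,-3],[-3,0]]) - 1·det([[-2,-3],[-2,0]]) + 1·det([[-2,-1],[-2,-3]])
    = 2·(-1·0 - -3·-3) - 1·(-2·0 - -3·-2) + 1·(-2·-3 - -1·-2)
    = 2·-9 - 1·-6 + 1·4
    = -18 + 6 + 4 = -8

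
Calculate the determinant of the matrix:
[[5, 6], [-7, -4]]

For a 2×2 matrix [[a, b], [c, d]], det = ad - bc
det = (5)(-4) - (6)(-7) = -20 - -42 = 22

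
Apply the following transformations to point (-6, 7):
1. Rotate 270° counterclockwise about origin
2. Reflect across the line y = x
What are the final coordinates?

Step 1: Rotate 270° → (7, 6)
Step 2: Reflect across line y = x → (6, 7)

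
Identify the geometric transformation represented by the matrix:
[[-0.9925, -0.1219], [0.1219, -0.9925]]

This matrix represents: rotation by 173° counterclockwise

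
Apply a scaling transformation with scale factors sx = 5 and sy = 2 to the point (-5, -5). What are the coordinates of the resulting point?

Scaling matrix:
[[5, 0], [0, 2]]
Result: (-5 × 5, -5 × 2) = (-25, -10)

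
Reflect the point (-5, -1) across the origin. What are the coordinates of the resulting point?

Reflection across origin: (-5, -1) → (5, 1)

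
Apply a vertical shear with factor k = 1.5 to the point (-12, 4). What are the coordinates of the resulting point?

Shear matrix for vertical shear with factor k = 1.5:
[[1, 0], [1.50, 1]]
Result: (-12, 4) → (-12, -14)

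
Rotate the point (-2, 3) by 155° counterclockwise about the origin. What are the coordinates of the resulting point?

Rotation matrix for 155°: [[cos 155°, -sin 155°], [sin 155°, cos 155°]] ≈ [[-0.906308, -0.422618], [0.422618, -0.906308]]
[[-0.906308, -0.422618], [0.422618, -0.906308]] × [-2, 3]ᵀ ≈ [0.5448, -3.5642]ᵀ
Result: (0.5448, -3.5642)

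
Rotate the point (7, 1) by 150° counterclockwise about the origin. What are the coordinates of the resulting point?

Rotation matrix for 150°: [[cos 150°, -sin 150°], [sin 150°, cos 150°]] ≈ [[-0.866025, -0.500000], [0.500000, -0.866025]]
[[-0.866025, -0.500000], [0.500000, -0.866025]] × [7, 1]ᵀ ≈ [-6.5622, 2.6340]ᵀ
Result: (-6.5622, 2.6340)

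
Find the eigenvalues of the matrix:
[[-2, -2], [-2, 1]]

Characteristic equation: det(A - λI) = 0
λ² - (trace)λ + (det) = 0
trace = -2 + 1 = -1, det = (-2)(1) - (-2)(-2) = -6
λ² - (-1)λ + (-6) = 0
λ = (-1 ± √((-1)² - 4·(-6))) / 2 = (-1 ± √25) / 2
Solving: λ = -3, 2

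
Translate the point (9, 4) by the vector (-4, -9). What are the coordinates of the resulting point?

Translation by (-4, -9) (homogeneous matrix [[1, 0, -4], [0, 1, -9], [0, 0, 1]]):
x' = 9 + -4 = 5
y' = 4 + -9 = -5
Result: (5, -5)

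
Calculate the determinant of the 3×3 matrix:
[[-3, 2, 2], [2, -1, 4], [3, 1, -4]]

Expansion along first row:
det = -3·det([[-1,4],[1,-4]]) - 2·det([[2,4],[3,-4]]) + 2·det([[2,-1],[3,1]])
    = -3·(-1·-4 - 4·1) - 2·(2·-4 - 4·3) + 2·(2·1 - -1·3)
    = -3·0 - 2·-20 + 2·5
    = 0 + 40 + 10 = 50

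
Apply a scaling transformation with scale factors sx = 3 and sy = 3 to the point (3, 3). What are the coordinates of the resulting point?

Scaling matrix:
[[3, 0], [0, 3]]
Result: (3 × 3, 3 × 3) = (9, 9)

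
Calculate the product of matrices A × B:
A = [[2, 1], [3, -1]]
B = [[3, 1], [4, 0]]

Matrix multiplication:
C[0][0] = 2×3 + 1×4 = 10
C[0][1] = 2×1 + 1×0 = 2
C[1][0] = 3×3 + -1×4 = 5
C[1][1] = 3×1 + -1×0 = 3
Result: [[10, 2], [5, 3]]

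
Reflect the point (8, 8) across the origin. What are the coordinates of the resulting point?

Reflection across origin: (8, 8) → (-8, -8)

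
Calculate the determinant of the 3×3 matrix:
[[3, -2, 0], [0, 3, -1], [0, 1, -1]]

Expansion along first row:
det = 3·det([[3,-1],[1,-1]]) - -2·det([[0,-1],[0,-1]]) + 0·det([[0,3],[0,1]])
    = 3·(3·-1 - -1·1) - -2·(0·-1 - -1·0) + 0·(0·1 - 3·0)
    = 3·-2 - -2·0 + 0·0
    = -6 + 0 + 0 = -6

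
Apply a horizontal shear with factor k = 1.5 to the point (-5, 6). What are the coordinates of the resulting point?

Shear matrix for horizontal shear with factor k = 1.5:
[[1, 1.50], [0, 1]]
Result: (-5, 6) → (4, 6)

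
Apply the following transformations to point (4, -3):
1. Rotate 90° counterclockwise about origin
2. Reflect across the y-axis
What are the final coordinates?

Step 1: Rotate 90° → (3, 4)
Step 2: Reflect across y-axis → (-3, 4)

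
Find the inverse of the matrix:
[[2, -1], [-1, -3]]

For [[a,b],[c,d]], inverse = (1/det)·[[d,-b],[-c,a]]
det = (2)(-3) - (-1)(-1) = -6 - 1 = -7
Inverse = (1/-7)·[[-3, 1], [1, 2]]
= [[3/7, -1/7], [-1/7, -2/7]]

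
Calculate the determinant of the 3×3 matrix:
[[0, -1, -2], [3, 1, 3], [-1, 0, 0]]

Expansion along first row:
det = 0·det([[1,3],[0,0]]) - -1·det([[3,3],[-1,0]]) + -2·det([[3,1],[-1,0]])
    = 0·(1·0 - 3·0) - -1·(3·0 - 3·-1) + -2·(3·0 - 1·-1)
    = 0·0 - -1·3 + -2·1
    = 0 + 3 + -2 = 1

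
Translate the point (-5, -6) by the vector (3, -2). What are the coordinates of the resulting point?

Translation by (3, -2) (homogeneous matrix [[1, 0, 3], [0, 1, -2], [0, 0, 1]]):
x' = -5 + 3 = -2
y' = -6 + -2 = -8
Result: (-2, -8)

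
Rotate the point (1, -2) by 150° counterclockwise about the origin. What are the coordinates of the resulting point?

Rotation matrix for 150°: [[cos 150°, -sin 150°], [sin 150°, cos 150°]] ≈ [[-0.866025, -0.500000], [0.500000, -0.866025]]
[[-0.866025, -0.500000], [0.500000, -0.866025]] × [1, -2]ᵀ ≈ [0.1340, 2.2321]ᵀ
Result: (0.1340, 2.2321)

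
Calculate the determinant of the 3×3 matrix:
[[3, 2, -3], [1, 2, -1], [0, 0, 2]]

Expansion along first row:
det = 3·det([[2,-1],[0,2]]) - 2·det([[1,-1],[0,2]]) + -3·det([[1,2],[0,0]])
    = 3·(2·2 - -1·0) - 2·(1·2 - -1·0) + -3·(1·0 - 2·0)
    = 3·4 - 2·2 + -3·0
    = 12 + -4 + 0 = 8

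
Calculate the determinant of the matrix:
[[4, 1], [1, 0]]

For a 2×2 matrix [[a, b], [c, d]], det = ad - bc
det = (4)(0) - (1)(1) = 0 - 1 = -1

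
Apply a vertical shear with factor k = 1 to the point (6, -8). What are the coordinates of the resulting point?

Shear matrix for vertical shear with factor k = 1:
[[1, 0], [1, 1]]
Result: (6, -8) → (6, -2)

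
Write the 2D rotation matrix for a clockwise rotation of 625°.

Rotation matrix formula: [[cos θ, -sin θ], [sin θ, cos θ]]
A clockwise rotation by 625° is equivalent to a counterclockwise rotation by -625°.
For θ = -625°:
cos(-625°) = -0.0872
sin(-625°) = 0.9962
Result: [[-0.0872, -0.9962], [0.9962, -0.0872]]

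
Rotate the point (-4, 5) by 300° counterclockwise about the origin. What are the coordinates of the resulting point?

Rotation matrix for 300°: [[cos 300°, -sin 300°], [sin 300°, cos 300°]] ≈ [[0.500000, 0.866025], [-0.866025, 0.500000]]
[[0.500000, 0.866025], [-0.866025, 0.500000]] × [-4, 5]ᵀ ≈ [2.3301, 5.9641]ᵀ
Result: (2.3301, 5.9641)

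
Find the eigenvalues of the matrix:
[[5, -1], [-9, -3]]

Characteristic equation: det(A - λI) = 0
λ² - (trace)λ + (det) = 0
trace = 5 + -3 = 2, det = (5)(-3) - (-1)(-9) = -24
λ² - (2)λ + (-24) = 0
λ = (2 ± √((2)² - 4·(-24))) / 2 = (2 ± √100) / 2
Solving: λ = -4, 6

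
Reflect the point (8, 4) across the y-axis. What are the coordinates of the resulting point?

Reflection across y-axis: (8, 4) → (-8, 4)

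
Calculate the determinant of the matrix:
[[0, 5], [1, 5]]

For a 2×2 matrix [[a, b], [c, d]], det = ad - bc
det = (0)(5) - (5)(1) = 0 - 5 = -5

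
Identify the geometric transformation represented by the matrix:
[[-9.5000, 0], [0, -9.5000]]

This matrix represents: uniform scaling by factor -9.5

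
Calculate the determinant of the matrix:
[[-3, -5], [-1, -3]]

For a 2×2 matrix [[a, b], [c, d]], det = ad - bc
det = (-3)(-3) - (-5)(-1) = 9 - 5 = 4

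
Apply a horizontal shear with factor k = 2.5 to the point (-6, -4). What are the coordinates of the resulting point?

Shear matrix for horizontal shear with factor k = 2.5:
[[1, 2.50], [0, 1]]
Result: (-6, -4) → (-16, -4)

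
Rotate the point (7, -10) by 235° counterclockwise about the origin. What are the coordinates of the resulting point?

Rotation matrix for 235°: [[cos 235°, -sin 235°], [sin 235°, cos 235°]] ≈ [[-0.573576, 0.819152], [-0.819152, -0.573576]]
[[-0.573576, 0.819152], [-0.819152, -0.573576]] × [7, -10]ᵀ ≈ [-12.2066, 0.0017]ᵀ
Result: (-12.2066, 0.0017)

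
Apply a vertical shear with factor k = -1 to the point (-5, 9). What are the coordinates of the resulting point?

Shear matrix for vertical shear with factor k = -1:
[[1, 0], [-1, 1]]
Result: (-5, 9) → (-5, 14)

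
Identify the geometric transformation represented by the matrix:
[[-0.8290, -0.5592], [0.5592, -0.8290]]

This matrix represents: rotation by 146° counterclockwise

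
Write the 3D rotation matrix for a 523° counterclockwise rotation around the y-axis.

Rotation matrix for counterclockwise 523° around y-axis:
cos(523°) = -0.9563, sin(523°) = 0.2924
Result: [[-0.9563, 0, 0.2924], [0, 1, 0], [-0.2924, 0, -0.9563]]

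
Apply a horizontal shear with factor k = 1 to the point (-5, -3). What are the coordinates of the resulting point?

Shear matrix for horizontal shear with factor k = 1:
[[1, 1], [0, 1]]
Result: (-5, -3) → (-8, -3)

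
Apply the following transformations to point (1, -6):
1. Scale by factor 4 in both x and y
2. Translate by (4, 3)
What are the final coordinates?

Step 1: Scale (1, -6) by 4 → (4, -24)
Step 2: Translate by (4, 3) → (8, -21)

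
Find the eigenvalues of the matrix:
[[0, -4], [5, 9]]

Characteristic equation: det(A - λI) = 0
λ² - (trace)λ + (det) = 0
trace = 0 + 9 = 9, det = (0)(9) - (-4)(5) = 20
λ² - (9)λ + (20) = 0
λ = (9 ± √((9)² - 4·(20))) / 2 = (9 ± √1) / 2
Solving: λ = 4, 5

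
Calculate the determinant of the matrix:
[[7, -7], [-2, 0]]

For a 2×2 matrix [[a, b], [c, d]], det = ad - bc
det = (7)(0) - (-7)(-2) = 0 - 14 = -14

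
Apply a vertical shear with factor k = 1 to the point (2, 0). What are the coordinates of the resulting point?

Shear matrix for vertical shear with factor k = 1:
[[1, 0], [1, 1]]
Result: (2, 0) → (2, 2)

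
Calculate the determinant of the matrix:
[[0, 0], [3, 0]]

For a 2×2 matrix [[a, b], [c, d]], det = ad - bc
det = (0)(0) - (0)(3) = 0 - 0 = 0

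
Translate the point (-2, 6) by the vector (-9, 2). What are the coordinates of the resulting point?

Translation by (-9, 2) (homogeneous matrix [[1, 0, -9], [0, 1, 2], [0, 0, 1]]):
x' = -2 + -9 = -11
y' = 6 + 2 = 8
Result: (-11, 8)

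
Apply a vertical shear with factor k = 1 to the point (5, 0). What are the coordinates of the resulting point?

Shear matrix for vertical shear with factor k = 1:
[[1, 0], [1, 1]]
Result: (5, 0) → (5, 5)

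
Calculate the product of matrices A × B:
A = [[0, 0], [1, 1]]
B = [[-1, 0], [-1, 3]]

Matrix multiplication:
C[0][0] = 0×-1 + 0×-1 = 0
C[0][1] = 0×0 + 0×3 = 0
C[1][0] = 1×-1 + 1×-1 = -2
C[1][1] = 1×0 + 1×3 = 3
Result: [[0, 0], [-2, 3]]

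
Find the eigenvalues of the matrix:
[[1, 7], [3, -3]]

Characteristic equation: det(A - λI) = 0
λ² - (trace)λ + (det) = 0
trace = 1 + -3 = -2, det = (1)(-3) - (7)(3) = -24
λ² - (-2)λ + (-24) = 0
λ = (-2 ± √((-2)² - 4·(-24))) / 2 = (-2 ± √100) / 2
Solving: λ = -6, 4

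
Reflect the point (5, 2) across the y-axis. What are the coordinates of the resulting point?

Reflection across y-axis: (5, 2) → (-5, 2)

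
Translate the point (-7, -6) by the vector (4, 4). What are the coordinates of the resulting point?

Translation by (4, 4) (homogeneous matrix [[1, 0, 4], [0, 1, 4], [0, 0, 1]]):
x' = -7 + 4 = -3
y' = -6 + 4 = -2
Result: (-3, -2)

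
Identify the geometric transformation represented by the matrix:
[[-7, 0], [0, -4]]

This matrix represents: non-uniform scaling by sx = -7, sy = -4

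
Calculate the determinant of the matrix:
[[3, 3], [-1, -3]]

For a 2×2 matrix [[a, b], [c, d]], det = ad - bc
det = (3)(-3) - (3)(-1) = -9 - -3 = -6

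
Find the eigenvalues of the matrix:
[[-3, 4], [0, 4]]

Characteristic equation: det(A - λI) = 0
λ² - (trace)λ + (det) = 0
trace = -3 + 4 = 1, det = (-3)(4) - (4)(0) = -12
λ² - (1)λ + (-12) = 0
λ = (1 ± √((1)² - 4·(-12))) / 2 = (1 ± √49) / 2
Solving: λ = -3, 4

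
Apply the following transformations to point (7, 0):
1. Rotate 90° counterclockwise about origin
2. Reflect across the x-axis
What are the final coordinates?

Step 1: Rotate 90° → (0, 7)
Step 2: Reflect across x-axis → (0, -7)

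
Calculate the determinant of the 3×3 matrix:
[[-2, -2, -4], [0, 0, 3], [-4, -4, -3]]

Expansion along first row:
det = -2·det([[0,3],[-4,-3]]) - -2·det([[0,3],[-4,-3]]) + -4·det([[0,0],[-4,-4]])
    = -2·(0·-3 - 3·-4) - -2·(0·-3 - 3·-4) + -4·(0·-4 - 0·-4)
    = -2·12 - -2·12 + -4·0
    = -24 + 24 + 0 = 0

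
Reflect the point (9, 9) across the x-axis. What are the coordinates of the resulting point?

Reflection across x-axis: (9, 9) → (9, -9)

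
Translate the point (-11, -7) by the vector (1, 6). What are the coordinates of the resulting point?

Translation by (1, 6) (homogeneous matrix [[1, 0, 1], [0, 1, 6], [0, 0, 1]]):
x' = -11 + 1 = -10
y' = -7 + 6 = -1
Result: (-10, -1)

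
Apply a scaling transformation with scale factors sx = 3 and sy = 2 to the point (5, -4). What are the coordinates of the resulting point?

Scaling matrix:
[[3, 0], [0, 2]]
Result: (5 × 3, -4 × 2) = (15, -8)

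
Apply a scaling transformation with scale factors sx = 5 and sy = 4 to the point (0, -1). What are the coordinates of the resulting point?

Scaling matrix:
[[5, 0], [0, 4]]
Result: (0 × 5, -1 × 4) = (0, -4)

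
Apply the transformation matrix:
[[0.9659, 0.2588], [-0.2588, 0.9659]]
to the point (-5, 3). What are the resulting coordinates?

Matrix multiplication:
[[0.9659, 0.2588], [-0.2588, 0.9659]] × [-5, 3]ᵀ
= [(0.9659)(-5) + (0.2588)(3), (-0.2588)(-5) + (0.9659)(3)]ᵀ
= [-4.0531, 4.1917]ᵀ
Result: (-4.0531, 4.1917)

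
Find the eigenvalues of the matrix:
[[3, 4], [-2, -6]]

Characteristic equation: det(A - λI) = 0
λ² - (trace)λ + (det) = 0
trace = 3 + -6 = -3, det = (3)(-6) - (4)(-2) = -10
λ² - (-3)λ + (-10) = 0
λ = (-3 ± √((-3)² - 4·(-10))) / 2 = (-3 ± √49) / 2
Solving: λ = -5, 2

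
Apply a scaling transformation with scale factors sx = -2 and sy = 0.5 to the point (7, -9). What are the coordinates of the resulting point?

Scaling matrix:
[[-2, 0], [0, 0.50]]
Result: (7 × -2, -9 × 0.5) = (-14, -4.5)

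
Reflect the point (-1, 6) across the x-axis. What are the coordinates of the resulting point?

Reflection across x-axis: (-1, 6) → (-1, -6)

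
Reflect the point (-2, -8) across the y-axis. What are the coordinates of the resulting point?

Reflection across y-axis: (-2, -8) → (2, -8)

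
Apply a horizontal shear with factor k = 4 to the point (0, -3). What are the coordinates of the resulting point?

Shear matrix for horizontal shear with factor k = 4:
[[1, 4], [0, 1]]
Result: (0, -3) → (-12, -3)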